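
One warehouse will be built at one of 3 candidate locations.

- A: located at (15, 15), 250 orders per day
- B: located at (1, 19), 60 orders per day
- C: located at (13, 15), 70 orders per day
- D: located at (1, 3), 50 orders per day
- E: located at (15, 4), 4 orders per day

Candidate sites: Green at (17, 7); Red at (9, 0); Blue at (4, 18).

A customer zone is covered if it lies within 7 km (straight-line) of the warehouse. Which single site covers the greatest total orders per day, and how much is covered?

Blue, covering 60

Coverage radius r = 7 km; a point is covered iff (Δx)²+(Δy)² ≤ 7² = 49.
  Green (17, 7): covers {E} → 4
  Red (9, 0): covers {none} → 0
  Blue (4, 18): covers {B} → 60
Maximum coverage at Blue: 60 orders per day.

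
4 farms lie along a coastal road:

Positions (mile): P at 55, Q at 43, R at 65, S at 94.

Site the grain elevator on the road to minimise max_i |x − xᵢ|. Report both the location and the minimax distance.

location 68.5, max distance 25.5

The 1-center on a line is the midpoint of the two extreme points: leftmost at 43, rightmost at 94.
Optimal location = (43 + 94)/2 = 68.5; maximum distance = (94 − 43)/2 = 25.5.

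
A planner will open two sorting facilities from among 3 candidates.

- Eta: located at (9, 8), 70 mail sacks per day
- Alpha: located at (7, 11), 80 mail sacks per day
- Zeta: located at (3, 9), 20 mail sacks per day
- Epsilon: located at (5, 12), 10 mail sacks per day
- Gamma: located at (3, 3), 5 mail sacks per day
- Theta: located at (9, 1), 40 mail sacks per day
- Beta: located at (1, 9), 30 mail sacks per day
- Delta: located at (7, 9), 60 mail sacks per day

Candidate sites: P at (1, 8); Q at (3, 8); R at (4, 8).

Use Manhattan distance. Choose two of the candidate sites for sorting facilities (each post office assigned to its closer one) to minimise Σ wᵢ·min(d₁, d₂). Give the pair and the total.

{P, R}, total 1700

Evaluate every pair (each demand assigned to the nearer of the two):
  {P, R}: total = 1700
  {Q, R}: total = 1735
  {P, Q}: total = 1935
Best pair: {P, R} with total 1700.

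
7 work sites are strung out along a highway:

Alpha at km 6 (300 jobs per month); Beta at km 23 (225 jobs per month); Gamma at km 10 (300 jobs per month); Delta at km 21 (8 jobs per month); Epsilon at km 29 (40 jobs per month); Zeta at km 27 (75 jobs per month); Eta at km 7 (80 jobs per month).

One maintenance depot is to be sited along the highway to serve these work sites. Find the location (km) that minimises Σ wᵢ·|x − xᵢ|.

For a sum of weighted absolute distances on a line, the optimum is the weighted median (not the mean). Total weight W = 1028; half-weight = 514.
Sort by position and accumulate weight:
  km 6 (Alpha, w=300) → cum 300
  km 7 (Eta, w=80) → cum 380
  km 10 (Gamma, w=300) → cum 680  ≥ 514 → median here
  km 21 (Delta, w=8) → cum 688
  km 23 (Beta, w=225) → cum 913
  km 27 (Zeta, w=75) → cum 988
  km 29 (Epsilon, w=40) → cum 1028
Optimal location: km 10.

x = 10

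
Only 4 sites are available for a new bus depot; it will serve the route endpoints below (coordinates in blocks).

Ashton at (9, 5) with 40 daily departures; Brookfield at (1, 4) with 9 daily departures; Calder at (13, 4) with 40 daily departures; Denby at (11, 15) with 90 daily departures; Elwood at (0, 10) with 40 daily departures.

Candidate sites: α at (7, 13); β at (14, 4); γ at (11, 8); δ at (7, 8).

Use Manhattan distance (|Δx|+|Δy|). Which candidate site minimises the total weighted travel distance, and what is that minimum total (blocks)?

γ, total 1716 blocks

Total weighted distance at each candidate:
  α (7, 13): total = 2075
  β (14, 4): total = 2457
  γ (11, 8): total = 1716
  δ (7, 8): total = 2040
Minimum is at γ with total 1716 blocks.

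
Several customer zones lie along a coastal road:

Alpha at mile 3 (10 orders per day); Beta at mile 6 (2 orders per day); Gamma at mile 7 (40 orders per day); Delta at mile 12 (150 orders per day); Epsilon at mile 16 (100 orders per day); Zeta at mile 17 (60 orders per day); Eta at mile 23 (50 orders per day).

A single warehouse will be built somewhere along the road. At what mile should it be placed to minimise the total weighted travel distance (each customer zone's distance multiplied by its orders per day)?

x = 16

For a sum of weighted absolute distances on a line, the optimum is the weighted median (not the mean). Total weight W = 412; half-weight = 206.
Sort by position and accumulate weight:
  mile 3 (Alpha, w=10) → cum 10
  mile 6 (Beta, w=2) → cum 12
  mile 7 (Gamma, w=40) → cum 52
  mile 12 (Delta, w=150) → cum 202
  mile 16 (Epsilon, w=100) → cum 302  ≥ 206 → median here
  mile 17 (Zeta, w=60) → cum 362
  mile 23 (Eta, w=50) → cum 412
Optimal location: mile 16.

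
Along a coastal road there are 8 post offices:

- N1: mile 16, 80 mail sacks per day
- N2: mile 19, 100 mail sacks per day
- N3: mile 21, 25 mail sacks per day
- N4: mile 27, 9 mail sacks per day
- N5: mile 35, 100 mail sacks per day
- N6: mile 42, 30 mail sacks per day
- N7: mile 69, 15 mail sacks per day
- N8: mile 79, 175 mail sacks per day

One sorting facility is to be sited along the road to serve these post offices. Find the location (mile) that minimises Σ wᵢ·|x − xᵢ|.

x = 35

For a sum of weighted absolute distances on a line, the optimum is the weighted median (not the mean). Total weight W = 534; half-weight = 267.
Sort by position and accumulate weight:
  mile 16 (N1, w=80) → cum 80
  mile 19 (N2, w=100) → cum 180
  mile 21 (N3, w=25) → cum 205
  mile 27 (N4, w=9) → cum 214
  mile 35 (N5, w=100) → cum 314  ≥ 267 → median here
  mile 42 (N6, w=30) → cum 344
  mile 69 (N7, w=15) → cum 359
  mile 79 (N8, w=175) → cum 534
Optimal location: mile 35.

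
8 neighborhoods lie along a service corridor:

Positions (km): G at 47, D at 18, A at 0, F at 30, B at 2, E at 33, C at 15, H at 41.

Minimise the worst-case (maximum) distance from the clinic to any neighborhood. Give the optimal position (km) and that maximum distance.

location 23.5, max distance 23.5

The 1-center on a line is the midpoint of the two extreme points: leftmost at 0, rightmost at 47.
Optimal location = (0 + 47)/2 = 23.5; maximum distance = (47 − 0)/2 = 23.5.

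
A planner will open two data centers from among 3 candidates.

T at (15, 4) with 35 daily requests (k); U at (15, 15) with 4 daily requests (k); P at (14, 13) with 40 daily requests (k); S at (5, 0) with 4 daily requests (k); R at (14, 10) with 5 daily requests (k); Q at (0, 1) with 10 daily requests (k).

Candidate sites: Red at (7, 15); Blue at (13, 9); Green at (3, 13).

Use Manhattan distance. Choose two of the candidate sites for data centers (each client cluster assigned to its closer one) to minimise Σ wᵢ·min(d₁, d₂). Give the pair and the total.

Evaluate every pair (each demand assigned to the nearer of the two):
  {Blue, Green}: total = 697
  {Red, Blue}: total = 765
  {Red, Green}: total = 1327
Best pair: {Blue, Green} with total 697.

{Blue, Green}, total 697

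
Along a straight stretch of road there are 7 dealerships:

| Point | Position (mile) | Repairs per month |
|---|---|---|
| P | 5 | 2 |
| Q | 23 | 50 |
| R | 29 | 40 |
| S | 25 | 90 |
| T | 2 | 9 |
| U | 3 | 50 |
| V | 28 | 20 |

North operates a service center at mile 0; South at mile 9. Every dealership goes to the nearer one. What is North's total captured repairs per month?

59

The indifferent point is the midpoint (0+9)/2 = 4.5; dealerships left of it (closer to North at 0) go to North, those right go to South.
  T at 2 (w=9) → North
  U at 3 (w=50) → North
  P at 5 (w=2) → South
  Q at 23 (w=50) → South
  S at 25 (w=90) → South
  V at 28 (w=20) → South
  R at 29 (w=40) → South
North captures 59; South captures 202.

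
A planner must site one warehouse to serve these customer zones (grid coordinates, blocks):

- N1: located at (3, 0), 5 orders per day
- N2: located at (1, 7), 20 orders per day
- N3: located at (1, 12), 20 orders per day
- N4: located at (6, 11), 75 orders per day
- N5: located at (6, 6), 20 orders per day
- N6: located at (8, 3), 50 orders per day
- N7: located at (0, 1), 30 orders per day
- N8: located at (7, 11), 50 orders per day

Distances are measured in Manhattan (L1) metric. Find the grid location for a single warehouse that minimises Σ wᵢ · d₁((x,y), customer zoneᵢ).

Manhattan distance separates: Σwᵢ(|x−xᵢ|+|y−yᵢ|) = Σwᵢ|x−xᵢ| + Σwᵢ|y−yᵢ|, so x and y are optimised independently as 1-D weighted medians.
Total weight W = 270; half = 135.
x-coordinate, sorted with cumulative weight:
  x=0 (N7, w=30) cum 30
  x=1 (N2, w=20) cum 50
  x=1 (N3, w=20) cum 70
  x=3 (N1, w=5) cum 75
  x=6 (N4, w=75) cum 150  ← median
  x=6 (N5, w=20) cum 170
  x=7 (N8, w=50) cum 220
  x=8 (N6, w=50) cum 270
⇒ x* = 6
y-coordinate, sorted with cumulative weight:
  y=0 (N1, w=5) cum 5
  y=1 (N7, w=30) cum 35
  y=3 (N6, w=50) cum 85
  y=6 (N5, w=20) cum 105
  y=7 (N2, w=20) cum 125
  y=11 (N4, w=75) cum 200  ← median
  y=11 (N8, w=50) cum 250
  y=12 (N3, w=20) cum 270
⇒ y* = 11

(6, 11)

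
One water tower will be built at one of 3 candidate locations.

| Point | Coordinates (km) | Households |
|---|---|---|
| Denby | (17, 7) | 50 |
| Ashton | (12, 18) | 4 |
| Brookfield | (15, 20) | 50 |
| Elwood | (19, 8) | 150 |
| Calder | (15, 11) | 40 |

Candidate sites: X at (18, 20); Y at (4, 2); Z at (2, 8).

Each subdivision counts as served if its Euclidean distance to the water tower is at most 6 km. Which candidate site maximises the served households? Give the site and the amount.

X, covering 50

Coverage radius r = 6 km; a point is covered iff (Δx)²+(Δy)² ≤ 6² = 36.
  X (18, 20): covers {Brookfield} → 50
  Y (4, 2): covers {none} → 0
  Z (2, 8): covers {none} → 0
Maximum coverage at X: 50 households.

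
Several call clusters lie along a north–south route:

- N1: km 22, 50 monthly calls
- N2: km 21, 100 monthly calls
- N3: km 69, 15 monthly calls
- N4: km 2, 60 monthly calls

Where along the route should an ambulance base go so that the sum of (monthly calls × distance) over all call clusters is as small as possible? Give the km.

For a sum of weighted absolute distances on a line, the optimum is the weighted median (not the mean). Total weight W = 225; half-weight = 112.5.
Sort by position and accumulate weight:
  km 2 (N4, w=60) → cum 60
  km 21 (N2, w=100) → cum 160  ≥ 112.5 → median here
  km 22 (N1, w=50) → cum 210
  km 69 (N3, w=15) → cum 225
Optimal location: km 21.

x = 21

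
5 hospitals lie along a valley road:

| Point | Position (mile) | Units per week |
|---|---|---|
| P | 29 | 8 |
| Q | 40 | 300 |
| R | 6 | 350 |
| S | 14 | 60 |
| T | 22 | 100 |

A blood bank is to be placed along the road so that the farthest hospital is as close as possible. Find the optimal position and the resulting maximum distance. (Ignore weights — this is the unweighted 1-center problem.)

The 1-center on a line is the midpoint of the two extreme points: leftmost at 6, rightmost at 40.
Optimal location = (6 + 40)/2 = 23; maximum distance = (40 − 6)/2 = 17.

location 23, max distance 17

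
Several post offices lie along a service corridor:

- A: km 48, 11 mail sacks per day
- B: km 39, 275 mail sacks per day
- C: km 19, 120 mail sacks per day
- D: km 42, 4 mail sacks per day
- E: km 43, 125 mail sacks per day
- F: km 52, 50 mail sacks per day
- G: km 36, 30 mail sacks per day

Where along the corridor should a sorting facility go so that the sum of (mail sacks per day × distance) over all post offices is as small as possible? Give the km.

x = 39

For a sum of weighted absolute distances on a line, the optimum is the weighted median (not the mean). Total weight W = 615; half-weight = 307.5.
Sort by position and accumulate weight:
  km 19 (C, w=120) → cum 120
  km 36 (G, w=30) → cum 150
  km 39 (B, w=275) → cum 425  ≥ 307.5 → median here
  km 42 (D, w=4) → cum 429
  km 43 (E, w=125) → cum 554
  km 48 (A, w=11) → cum 565
  km 52 (F, w=50) → cum 615
Optimal location: km 39.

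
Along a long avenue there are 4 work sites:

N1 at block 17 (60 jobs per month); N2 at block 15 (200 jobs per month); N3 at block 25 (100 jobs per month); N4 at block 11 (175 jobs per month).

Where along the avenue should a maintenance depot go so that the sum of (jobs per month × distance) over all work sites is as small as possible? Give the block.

For a sum of weighted absolute distances on a line, the optimum is the weighted median (not the mean). Total weight W = 535; half-weight = 267.5.
Sort by position and accumulate weight:
  block 11 (N4, w=175) → cum 175
  block 15 (N2, w=200) → cum 375  ≥ 267.5 → median here
  block 17 (N1, w=60) → cum 435
  block 25 (N3, w=100) → cum 535
Optimal location: block 15.

x = 15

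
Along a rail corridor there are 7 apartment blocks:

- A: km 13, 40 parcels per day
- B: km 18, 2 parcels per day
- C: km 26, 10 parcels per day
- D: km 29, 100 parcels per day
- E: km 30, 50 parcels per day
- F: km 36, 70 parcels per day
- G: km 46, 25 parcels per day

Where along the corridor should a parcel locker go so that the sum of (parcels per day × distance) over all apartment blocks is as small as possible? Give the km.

For a sum of weighted absolute distances on a line, the optimum is the weighted median (not the mean). Total weight W = 297; half-weight = 148.5.
Sort by position and accumulate weight:
  km 13 (A, w=40) → cum 40
  km 18 (B, w=2) → cum 42
  km 26 (C, w=10) → cum 52
  km 29 (D, w=100) → cum 152  ≥ 148.5 → median here
  km 30 (E, w=50) → cum 202
  km 36 (F, w=70) → cum 272
  km 46 (G, w=25) → cum 297
Optimal location: km 29.

x = 29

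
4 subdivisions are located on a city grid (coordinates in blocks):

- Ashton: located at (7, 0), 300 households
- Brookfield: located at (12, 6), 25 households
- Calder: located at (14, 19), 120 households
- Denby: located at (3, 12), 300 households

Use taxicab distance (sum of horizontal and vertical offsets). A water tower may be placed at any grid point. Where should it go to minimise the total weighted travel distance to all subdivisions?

Manhattan distance separates: Σwᵢ(|x−xᵢ|+|y−yᵢ|) = Σwᵢ|x−xᵢ| + Σwᵢ|y−yᵢ|, so x and y are optimised independently as 1-D weighted medians.
Total weight W = 745; half = 372.5.
x-coordinate, sorted with cumulative weight:
  x=3 (Denby, w=300) cum 300
  x=7 (Ashton, w=300) cum 600  ← median
  x=12 (Brookfield, w=25) cum 625
  x=14 (Calder, w=120) cum 745
⇒ x* = 7
y-coordinate, sorted with cumulative weight:
  y=0 (Ashton, w=300) cum 300
  y=6 (Brookfield, w=25) cum 325
  y=12 (Denby, w=300) cum 625  ← median
  y=19 (Calder, w=120) cum 745
⇒ y* = 12

(7, 12)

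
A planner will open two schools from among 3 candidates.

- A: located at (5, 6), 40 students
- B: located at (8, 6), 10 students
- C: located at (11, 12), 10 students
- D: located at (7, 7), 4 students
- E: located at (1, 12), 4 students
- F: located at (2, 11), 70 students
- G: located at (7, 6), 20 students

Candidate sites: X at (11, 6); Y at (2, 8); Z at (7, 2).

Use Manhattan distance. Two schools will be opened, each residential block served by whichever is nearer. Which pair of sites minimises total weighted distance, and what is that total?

Evaluate every pair (each demand assigned to the nearer of the two):
  {X, Y}: total = 620
  {Y, Z}: total = 710
  {X, Z}: total = 1474
Best pair: {X, Y} with total 620.

{X, Y}, total 620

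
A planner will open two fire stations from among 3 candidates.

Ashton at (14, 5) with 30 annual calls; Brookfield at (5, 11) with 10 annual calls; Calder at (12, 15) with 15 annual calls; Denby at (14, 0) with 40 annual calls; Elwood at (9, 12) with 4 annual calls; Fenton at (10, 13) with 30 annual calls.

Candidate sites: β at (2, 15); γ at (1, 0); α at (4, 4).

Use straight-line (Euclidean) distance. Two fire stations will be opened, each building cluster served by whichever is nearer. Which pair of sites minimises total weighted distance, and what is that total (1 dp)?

{β, α}, total 1210.2

Evaluate every pair (each demand assigned to the nearer of the two):
  {β, α}: total = 1210.2
  {γ, α}: total = 1369.3
  {β, γ}: total = 1415.7
Best pair: {β, α} with total 1210.2.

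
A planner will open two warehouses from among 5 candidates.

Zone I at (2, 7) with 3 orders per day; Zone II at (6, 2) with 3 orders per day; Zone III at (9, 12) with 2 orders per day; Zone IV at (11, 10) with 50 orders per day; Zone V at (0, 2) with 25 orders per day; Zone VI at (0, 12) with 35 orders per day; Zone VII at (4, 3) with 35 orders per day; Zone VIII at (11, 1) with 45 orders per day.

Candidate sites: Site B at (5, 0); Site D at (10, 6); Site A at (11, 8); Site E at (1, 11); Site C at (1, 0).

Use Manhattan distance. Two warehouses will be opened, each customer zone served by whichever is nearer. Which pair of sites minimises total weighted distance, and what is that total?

{Site A, Site E}, total 1180

Evaluate every pair (each demand assigned to the nearer of the two):
  {Site A, Site E}: total = 1180
  {Site D, Site E}: total = 1208
  {Site A, Site C}: total = 1212
  {Site B, Site E}: total = 1292
  {Site B, Site A}: total = 1306
  {Site D, Site C}: total = 1319
  {Site B, Site D}: total = 1445
  {Site E, Site C}: total = 1454
  {Site D, Site A}: total = 1623
  {Site B, Site C}: total = 1850
Best pair: {Site A, Site E} with total 1180.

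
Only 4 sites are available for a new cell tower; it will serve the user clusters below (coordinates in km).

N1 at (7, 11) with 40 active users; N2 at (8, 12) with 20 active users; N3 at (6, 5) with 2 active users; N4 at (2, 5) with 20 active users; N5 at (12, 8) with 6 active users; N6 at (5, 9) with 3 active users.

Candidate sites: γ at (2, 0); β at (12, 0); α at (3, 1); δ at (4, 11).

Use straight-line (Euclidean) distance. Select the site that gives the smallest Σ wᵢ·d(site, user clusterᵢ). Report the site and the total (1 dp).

δ, total 399.6 km

Total weighted distance at each candidate:
  γ (2, 0): total = 969.8
  β (12, 0): total = 1057.7
  α (3, 1): total = 858.1
  δ (4, 11): total = 399.6
Minimum is at δ with total 399.6 km.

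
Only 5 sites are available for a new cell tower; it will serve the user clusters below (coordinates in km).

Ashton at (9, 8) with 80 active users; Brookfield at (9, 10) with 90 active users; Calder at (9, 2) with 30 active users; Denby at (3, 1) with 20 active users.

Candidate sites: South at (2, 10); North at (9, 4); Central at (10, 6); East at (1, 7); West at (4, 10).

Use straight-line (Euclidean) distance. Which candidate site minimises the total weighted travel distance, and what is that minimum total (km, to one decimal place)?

Total weighted distance at each candidate:
  South (2, 10): total = 1712.4
  North (9, 4): total = 1054.2
  Central (10, 6): total = 845.7
  East (1, 7): total = 1823.5
  West (4, 10): total = 1344.9
Minimum is at Central with total 845.7 km.

Central, total 845.7 km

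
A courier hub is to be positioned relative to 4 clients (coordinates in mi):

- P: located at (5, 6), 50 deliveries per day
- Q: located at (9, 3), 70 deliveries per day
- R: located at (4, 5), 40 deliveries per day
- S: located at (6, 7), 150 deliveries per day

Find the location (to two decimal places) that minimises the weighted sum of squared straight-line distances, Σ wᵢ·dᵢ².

The minimiser of Σwᵢ‖p−pᵢ‖² is the weighted centroid p* = (Σwᵢpᵢ)/(Σwᵢ).
Σwᵢ = 310.
Σwᵢxᵢ = 50·5 + 70·9 + 40·4 + 150·6 = 1940.
Σwᵢyᵢ = 50·6 + 70·3 + 40·5 + 150·7 = 1760.
x* = 1940/310 = 6.26, y* = 1760/310 = 5.68.

(6.26, 5.68)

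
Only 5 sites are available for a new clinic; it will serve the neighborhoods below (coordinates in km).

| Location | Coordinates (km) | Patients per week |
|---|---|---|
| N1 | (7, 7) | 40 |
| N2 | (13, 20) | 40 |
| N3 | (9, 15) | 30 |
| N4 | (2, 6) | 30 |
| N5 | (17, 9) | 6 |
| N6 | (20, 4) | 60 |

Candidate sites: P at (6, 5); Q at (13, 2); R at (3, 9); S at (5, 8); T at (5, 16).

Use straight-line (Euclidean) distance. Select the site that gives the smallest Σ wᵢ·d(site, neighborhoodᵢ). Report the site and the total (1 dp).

Total weighted distance at each candidate:
  P (6, 5): total = 2100.8
  Q (13, 2): total = 2276.8
  R (3, 9): total = 2270.2
  S (5, 8): total = 2020.1
  T (5, 16): total = 2399.4
Minimum is at S with total 2020.1 km.

S, total 2020.1 km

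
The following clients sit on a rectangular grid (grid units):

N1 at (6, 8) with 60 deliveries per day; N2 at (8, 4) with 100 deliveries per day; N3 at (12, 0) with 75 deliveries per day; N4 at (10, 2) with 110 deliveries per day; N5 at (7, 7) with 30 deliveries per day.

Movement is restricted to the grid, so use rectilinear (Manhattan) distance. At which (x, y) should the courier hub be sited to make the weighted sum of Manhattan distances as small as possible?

(8, 4)

Manhattan distance separates: Σwᵢ(|x−xᵢ|+|y−yᵢ|) = Σwᵢ|x−xᵢ| + Σwᵢ|y−yᵢ|, so x and y are optimised independently as 1-D weighted medians.
Total weight W = 375; half = 187.5.
x-coordinate, sorted with cumulative weight:
  x=6 (N1, w=60) cum 60
  x=7 (N5, w=30) cum 90
  x=8 (N2, w=100) cum 190  ← median
  x=10 (N4, w=110) cum 300
  x=12 (N3, w=75) cum 375
⇒ x* = 8
y-coordinate, sorted with cumulative weight:
  y=0 (N3, w=75) cum 75
  y=2 (N4, w=110) cum 185
  y=4 (N2, w=100) cum 285  ← median
  y=7 (N5, w=30) cum 315
  y=8 (N1, w=60) cum 375
⇒ y* = 4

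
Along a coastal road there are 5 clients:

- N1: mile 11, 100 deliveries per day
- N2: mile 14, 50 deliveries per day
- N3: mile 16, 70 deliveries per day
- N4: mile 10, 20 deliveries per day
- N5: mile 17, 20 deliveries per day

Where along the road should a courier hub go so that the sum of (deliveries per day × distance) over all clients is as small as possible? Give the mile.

For a sum of weighted absolute distances on a line, the optimum is the weighted median (not the mean). Total weight W = 260; half-weight = 130.
Sort by position and accumulate weight:
  mile 10 (N4, w=20) → cum 20
  mile 11 (N1, w=100) → cum 120
  mile 14 (N2, w=50) → cum 170  ≥ 130 → median here
  mile 16 (N3, w=70) → cum 240
  mile 17 (N5, w=20) → cum 260
Optimal location: mile 14.

x = 14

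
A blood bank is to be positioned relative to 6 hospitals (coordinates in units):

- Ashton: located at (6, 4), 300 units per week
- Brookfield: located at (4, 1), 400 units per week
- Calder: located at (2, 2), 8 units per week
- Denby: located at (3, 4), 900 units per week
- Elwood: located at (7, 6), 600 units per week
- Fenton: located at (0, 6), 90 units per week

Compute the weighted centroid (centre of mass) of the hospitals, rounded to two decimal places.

(4.49, 4.07)

The minimiser of Σwᵢ‖p−pᵢ‖² is the weighted centroid p* = (Σwᵢpᵢ)/(Σwᵢ).
Σwᵢ = 2298.
Σwᵢxᵢ = 300·6 + 400·4 + 8·2 + 900·3 + 600·7 + 90·0 = 10316.
Σwᵢyᵢ = 300·4 + 400·1 + 8·2 + 900·4 + 600·6 + 90·6 = 9356.
x* = 10316/2298 = 4.49, y* = 9356/2298 = 4.07.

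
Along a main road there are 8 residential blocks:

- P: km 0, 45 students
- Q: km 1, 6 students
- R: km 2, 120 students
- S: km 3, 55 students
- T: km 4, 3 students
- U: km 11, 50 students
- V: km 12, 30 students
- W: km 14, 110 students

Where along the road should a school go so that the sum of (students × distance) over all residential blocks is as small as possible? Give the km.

For a sum of weighted absolute distances on a line, the optimum is the weighted median (not the mean). Total weight W = 419; half-weight = 209.5.
Sort by position and accumulate weight:
  km 0 (P, w=45) → cum 45
  km 1 (Q, w=6) → cum 51
  km 2 (R, w=120) → cum 171
  km 3 (S, w=55) → cum 226  ≥ 209.5 → median here
  km 4 (T, w=3) → cum 229
  km 11 (U, w=50) → cum 279
  km 12 (V, w=30) → cum 309
  km 14 (W, w=110) → cum 419
Optimal location: km 3.

x = 3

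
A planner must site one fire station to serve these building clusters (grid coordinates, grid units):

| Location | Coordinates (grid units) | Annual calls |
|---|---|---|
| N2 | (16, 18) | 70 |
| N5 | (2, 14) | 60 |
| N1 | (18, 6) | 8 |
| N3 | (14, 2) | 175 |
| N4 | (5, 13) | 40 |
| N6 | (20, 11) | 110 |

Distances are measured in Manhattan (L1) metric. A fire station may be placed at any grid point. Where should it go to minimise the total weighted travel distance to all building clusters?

Manhattan distance separates: Σwᵢ(|x−xᵢ|+|y−yᵢ|) = Σwᵢ|x−xᵢ| + Σwᵢ|y−yᵢ|, so x and y are optimised independently as 1-D weighted medians.
Total weight W = 463; half = 231.5.
x-coordinate, sorted with cumulative weight:
  x=2 (N5, w=60) cum 60
  x=5 (N4, w=40) cum 100
  x=14 (N3, w=175) cum 275  ← median
  x=16 (N2, w=70) cum 345
  x=18 (N1, w=8) cum 353
  x=20 (N6, w=110) cum 463
⇒ x* = 14
y-coordinate, sorted with cumulative weight:
  y=2 (N3, w=175) cum 175
  y=6 (N1, w=8) cum 183
  y=11 (N6, w=110) cum 293  ← median
  y=13 (N4, w=40) cum 333
  y=14 (N5, w=60) cum 393
  y=18 (N2, w=70) cum 463
⇒ y* = 11

(14, 11)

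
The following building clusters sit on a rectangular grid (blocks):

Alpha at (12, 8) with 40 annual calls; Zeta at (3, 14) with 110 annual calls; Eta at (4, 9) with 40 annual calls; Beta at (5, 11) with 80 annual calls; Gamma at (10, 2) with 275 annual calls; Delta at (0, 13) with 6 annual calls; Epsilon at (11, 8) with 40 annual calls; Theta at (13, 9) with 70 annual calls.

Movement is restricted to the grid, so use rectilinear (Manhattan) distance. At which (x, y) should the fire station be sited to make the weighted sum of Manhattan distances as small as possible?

(10, 8)

Manhattan distance separates: Σwᵢ(|x−xᵢ|+|y−yᵢ|) = Σwᵢ|x−xᵢ| + Σwᵢ|y−yᵢ|, so x and y are optimised independently as 1-D weighted medians.
Total weight W = 661; half = 330.5.
x-coordinate, sorted with cumulative weight:
  x=0 (Delta, w=6) cum 6
  x=3 (Zeta, w=110) cum 116
  x=4 (Eta, w=40) cum 156
  x=5 (Beta, w=80) cum 236
  x=10 (Gamma, w=275) cum 511  ← median
  x=11 (Epsilon, w=40) cum 551
  x=12 (Alpha, w=40) cum 591
  x=13 (Theta, w=70) cum 661
⇒ x* = 10
y-coordinate, sorted with cumulative weight:
  y=2 (Gamma, w=275) cum 275
  y=8 (Alpha, w=40) cum 315
  y=8 (Epsilon, w=40) cum 355  ← median
  y=9 (Eta, w=40) cum 395
  y=9 (Theta, w=70) cum 465
  y=11 (Beta, w=80) cum 545
  y=13 (Delta, w=6) cum 551
  y=14 (Zeta, w=110) cum 661
⇒ y* = 8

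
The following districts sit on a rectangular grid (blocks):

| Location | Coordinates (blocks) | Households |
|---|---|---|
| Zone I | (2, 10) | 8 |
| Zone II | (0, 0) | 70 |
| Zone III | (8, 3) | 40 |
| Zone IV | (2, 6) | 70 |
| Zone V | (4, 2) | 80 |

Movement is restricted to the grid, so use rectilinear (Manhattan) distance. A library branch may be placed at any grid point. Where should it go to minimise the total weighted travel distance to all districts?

(2, 2)

Manhattan distance separates: Σwᵢ(|x−xᵢ|+|y−yᵢ|) = Σwᵢ|x−xᵢ| + Σwᵢ|y−yᵢ|, so x and y are optimised independently as 1-D weighted medians.
Total weight W = 268; half = 134.
x-coordinate, sorted with cumulative weight:
  x=0 (Zone II, w=70) cum 70
  x=2 (Zone I, w=8) cum 78
  x=2 (Zone IV, w=70) cum 148  ← median
  x=4 (Zone V, w=80) cum 228
  x=8 (Zone III, w=40) cum 268
⇒ x* = 2
y-coordinate, sorted with cumulative weight:
  y=0 (Zone II, w=70) cum 70
  y=2 (Zone V, w=80) cum 150  ← median
  y=3 (Zone III, w=40) cum 190
  y=6 (Zone IV, w=70) cum 260
  y=10 (Zone I, w=8) cum 268
⇒ y* = 2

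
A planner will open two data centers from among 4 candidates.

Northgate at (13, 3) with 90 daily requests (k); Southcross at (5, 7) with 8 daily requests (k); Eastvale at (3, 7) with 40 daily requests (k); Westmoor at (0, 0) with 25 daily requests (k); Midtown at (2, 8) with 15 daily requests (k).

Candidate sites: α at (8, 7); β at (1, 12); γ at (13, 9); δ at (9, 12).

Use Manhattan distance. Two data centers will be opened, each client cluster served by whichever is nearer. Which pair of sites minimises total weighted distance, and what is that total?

Evaluate every pair (each demand assigned to the nearer of the two):
  {α, γ}: total = 1244
  {β, γ}: total = 1292
  {α, β}: total = 1434
  {α, δ}: total = 1514
  {γ, δ}: total = 1742
  {β, δ}: total = 1922
Best pair: {α, γ} with total 1244.

{α, γ}, total 1244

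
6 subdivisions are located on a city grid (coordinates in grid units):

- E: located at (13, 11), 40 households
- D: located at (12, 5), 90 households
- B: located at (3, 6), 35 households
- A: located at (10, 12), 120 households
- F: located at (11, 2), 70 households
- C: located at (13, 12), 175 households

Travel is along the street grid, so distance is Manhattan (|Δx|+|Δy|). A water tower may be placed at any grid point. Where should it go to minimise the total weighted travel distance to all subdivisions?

(12, 12)

Manhattan distance separates: Σwᵢ(|x−xᵢ|+|y−yᵢ|) = Σwᵢ|x−xᵢ| + Σwᵢ|y−yᵢ|, so x and y are optimised independently as 1-D weighted medians.
Total weight W = 530; half = 265.
x-coordinate, sorted with cumulative weight:
  x=3 (B, w=35) cum 35
  x=10 (A, w=120) cum 155
  x=11 (F, w=70) cum 225
  x=12 (D, w=90) cum 315  ← median
  x=13 (E, w=40) cum 355
  x=13 (C, w=175) cum 530
⇒ x* = 12
y-coordinate, sorted with cumulative weight:
  y=2 (F, w=70) cum 70
  y=5 (D, w=90) cum 160
  y=6 (B, w=35) cum 195
  y=11 (E, w=40) cum 235
  y=12 (A, w=120) cum 355  ← median
  y=12 (C, w=175) cum 530
⇒ y* = 12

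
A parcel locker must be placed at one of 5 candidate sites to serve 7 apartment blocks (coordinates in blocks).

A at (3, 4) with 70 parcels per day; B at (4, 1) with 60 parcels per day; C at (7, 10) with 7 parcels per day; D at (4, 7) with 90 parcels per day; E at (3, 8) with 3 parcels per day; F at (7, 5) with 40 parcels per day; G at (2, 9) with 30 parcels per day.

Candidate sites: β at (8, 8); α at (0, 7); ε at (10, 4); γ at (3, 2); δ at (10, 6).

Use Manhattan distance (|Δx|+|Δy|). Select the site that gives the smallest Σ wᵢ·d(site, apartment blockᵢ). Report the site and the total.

Total weighted distance at each candidate:
  β (8, 8): total = 2146
  α (0, 7): total = 1942
  ε (10, 4): total = 2486
  γ (3, 2): total = 1422
  δ (10, 6): total = 2486
Minimum is at γ with total 1422 blocks.

γ, total 1422 blocks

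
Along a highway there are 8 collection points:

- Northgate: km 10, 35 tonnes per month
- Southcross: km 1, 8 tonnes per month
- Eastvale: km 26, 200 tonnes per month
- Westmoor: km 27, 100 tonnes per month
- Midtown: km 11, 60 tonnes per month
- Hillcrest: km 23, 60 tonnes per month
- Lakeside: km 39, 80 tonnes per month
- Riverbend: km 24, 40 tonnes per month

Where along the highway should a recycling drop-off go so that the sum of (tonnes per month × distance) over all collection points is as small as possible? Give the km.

x = 26

For a sum of weighted absolute distances on a line, the optimum is the weighted median (not the mean). Total weight W = 583; half-weight = 291.5.
Sort by position and accumulate weight:
  km 1 (Southcross, w=8) → cum 8
  km 10 (Northgate, w=35) → cum 43
  km 11 (Midtown, w=60) → cum 103
  km 23 (Hillcrest, w=60) → cum 163
  km 24 (Riverbend, w=40) → cum 203
  km 26 (Eastvale, w=200) → cum 403  ≥ 291.5 → median here
  km 27 (Westmoor, w=100) → cum 503
  km 39 (Lakeside, w=80) → cum 583
Optimal location: km 26.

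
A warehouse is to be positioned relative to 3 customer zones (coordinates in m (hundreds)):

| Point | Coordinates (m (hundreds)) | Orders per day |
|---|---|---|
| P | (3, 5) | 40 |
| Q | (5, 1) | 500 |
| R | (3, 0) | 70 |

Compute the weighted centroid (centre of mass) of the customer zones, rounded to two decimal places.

The minimiser of Σwᵢ‖p−pᵢ‖² is the weighted centroid p* = (Σwᵢpᵢ)/(Σwᵢ).
Σwᵢ = 610.
Σwᵢxᵢ = 40·3 + 500·5 + 70·3 = 2830.
Σwᵢyᵢ = 40·5 + 500·1 + 70·0 = 700.
x* = 2830/610 = 4.64, y* = 700/610 = 1.15.

(4.64, 1.15)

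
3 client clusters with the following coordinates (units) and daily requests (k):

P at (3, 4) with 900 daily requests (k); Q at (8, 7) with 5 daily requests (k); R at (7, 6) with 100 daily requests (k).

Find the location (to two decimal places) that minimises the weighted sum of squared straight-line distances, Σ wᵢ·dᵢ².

The minimiser of Σwᵢ‖p−pᵢ‖² is the weighted centroid p* = (Σwᵢpᵢ)/(Σwᵢ).
Σwᵢ = 1005.
Σwᵢxᵢ = 900·3 + 5·8 + 100·7 = 3440.
Σwᵢyᵢ = 900·4 + 5·7 + 100·6 = 4235.
x* = 3440/1005 = 3.42, y* = 4235/1005 = 4.21.

(3.42, 4.21)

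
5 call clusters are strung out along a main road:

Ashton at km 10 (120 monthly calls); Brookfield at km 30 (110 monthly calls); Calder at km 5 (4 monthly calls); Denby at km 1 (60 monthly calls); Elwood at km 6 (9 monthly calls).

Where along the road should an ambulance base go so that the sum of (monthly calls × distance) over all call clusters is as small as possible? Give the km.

x = 10

For a sum of weighted absolute distances on a line, the optimum is the weighted median (not the mean). Total weight W = 303; half-weight = 151.5.
Sort by position and accumulate weight:
  km 1 (Denby, w=60) → cum 60
  km 5 (Calder, w=4) → cum 64
  km 6 (Elwood, w=9) → cum 73
  km 10 (Ashton, w=120) → cum 193  ≥ 151.5 → median here
  km 30 (Brookfield, w=110) → cum 303
Optimal location: km 10.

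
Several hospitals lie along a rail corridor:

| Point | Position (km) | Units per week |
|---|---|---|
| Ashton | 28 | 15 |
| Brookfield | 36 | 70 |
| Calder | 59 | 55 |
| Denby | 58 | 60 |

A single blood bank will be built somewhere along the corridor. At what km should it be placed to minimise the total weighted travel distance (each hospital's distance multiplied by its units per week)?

For a sum of weighted absolute distances on a line, the optimum is the weighted median (not the mean). Total weight W = 200; half-weight = 100.
Sort by position and accumulate weight:
  km 28 (Ashton, w=15) → cum 15
  km 36 (Brookfield, w=70) → cum 85
  km 58 (Denby, w=60) → cum 145  ≥ 100 → median here
  km 59 (Calder, w=55) → cum 200
Optimal location: km 58.

x = 58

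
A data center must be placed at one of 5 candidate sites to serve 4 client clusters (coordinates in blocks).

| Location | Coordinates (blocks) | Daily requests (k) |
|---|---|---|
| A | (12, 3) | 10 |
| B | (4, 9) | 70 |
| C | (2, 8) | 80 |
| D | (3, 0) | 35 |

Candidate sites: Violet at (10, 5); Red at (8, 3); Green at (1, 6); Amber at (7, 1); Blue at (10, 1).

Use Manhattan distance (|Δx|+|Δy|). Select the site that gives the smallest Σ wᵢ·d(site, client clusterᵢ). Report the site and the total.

Green, total 1080 blocks

Total weighted distance at each candidate:
  Violet (10, 5): total = 2040
  Red (8, 3): total = 1900
  Green (1, 6): total = 1080
  Amber (7, 1): total = 1975
  Blue (10, 1): total = 2500
Minimum is at Green with total 1080 blocks.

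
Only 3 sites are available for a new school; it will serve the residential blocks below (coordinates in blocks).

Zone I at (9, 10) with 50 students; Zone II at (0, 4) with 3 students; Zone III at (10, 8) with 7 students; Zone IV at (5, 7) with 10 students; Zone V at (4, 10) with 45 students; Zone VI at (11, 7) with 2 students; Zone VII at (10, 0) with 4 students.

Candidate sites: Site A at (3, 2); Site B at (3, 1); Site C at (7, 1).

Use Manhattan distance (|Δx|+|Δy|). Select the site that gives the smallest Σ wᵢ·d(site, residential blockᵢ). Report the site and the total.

Total weighted distance at each candidate:
  Site A (3, 2): total = 1343
  Site B (3, 1): total = 1456
  Site C (7, 1): total = 1306
Minimum is at Site C with total 1306 blocks.

Site C, total 1306 blocks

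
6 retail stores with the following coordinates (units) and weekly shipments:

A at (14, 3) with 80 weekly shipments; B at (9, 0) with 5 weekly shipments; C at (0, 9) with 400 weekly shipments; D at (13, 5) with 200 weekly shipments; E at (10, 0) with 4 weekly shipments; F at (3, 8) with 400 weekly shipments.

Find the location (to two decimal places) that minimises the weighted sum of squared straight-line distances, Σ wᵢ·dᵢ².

The minimiser of Σwᵢ‖p−pᵢ‖² is the weighted centroid p* = (Σwᵢpᵢ)/(Σwᵢ).
Σwᵢ = 1089.
Σwᵢxᵢ = 80·14 + 5·9 + 400·0 + 200·13 + 4·10 + 400·3 = 5005.
Σwᵢyᵢ = 80·3 + 5·0 + 400·9 + 200·5 + 4·0 + 400·8 = 8040.
x* = 5005/1089 = 4.60, y* = 8040/1089 = 7.38.

(4.60, 7.38)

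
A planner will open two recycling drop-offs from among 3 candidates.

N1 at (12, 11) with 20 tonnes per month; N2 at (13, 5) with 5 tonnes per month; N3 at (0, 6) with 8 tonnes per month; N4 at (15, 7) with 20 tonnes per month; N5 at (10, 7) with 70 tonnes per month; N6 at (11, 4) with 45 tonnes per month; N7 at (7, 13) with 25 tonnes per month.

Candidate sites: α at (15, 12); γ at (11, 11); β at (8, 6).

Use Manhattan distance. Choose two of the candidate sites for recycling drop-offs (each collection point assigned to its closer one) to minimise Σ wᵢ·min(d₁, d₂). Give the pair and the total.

Evaluate every pair (each demand assigned to the nearer of the two):
  {γ, β}: total = 859
  {α, β}: total = 909
  {α, γ}: total = 1103
Best pair: {γ, β} with total 859.

{γ, β}, total 859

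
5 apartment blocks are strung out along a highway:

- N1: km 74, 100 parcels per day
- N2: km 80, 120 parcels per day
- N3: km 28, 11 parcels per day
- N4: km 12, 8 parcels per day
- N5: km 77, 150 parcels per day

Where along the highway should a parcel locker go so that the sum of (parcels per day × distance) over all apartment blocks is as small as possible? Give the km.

x = 77

For a sum of weighted absolute distances on a line, the optimum is the weighted median (not the mean). Total weight W = 389; half-weight = 194.5.
Sort by position and accumulate weight:
  km 12 (N4, w=8) → cum 8
  km 28 (N3, w=11) → cum 19
  km 74 (N1, w=100) → cum 119
  km 77 (N5, w=150) → cum 269  ≥ 194.5 → median here
  km 80 (N2, w=120) → cum 389
Optimal location: km 77.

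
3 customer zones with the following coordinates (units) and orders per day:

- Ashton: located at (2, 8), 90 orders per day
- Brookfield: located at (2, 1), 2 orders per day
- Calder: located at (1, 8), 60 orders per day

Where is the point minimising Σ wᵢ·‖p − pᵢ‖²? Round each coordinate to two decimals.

The minimiser of Σwᵢ‖p−pᵢ‖² is the weighted centroid p* = (Σwᵢpᵢ)/(Σwᵢ).
Σwᵢ = 152.
Σwᵢxᵢ = 90·2 + 2·2 + 60·1 = 244.
Σwᵢyᵢ = 90·8 + 2·1 + 60·8 = 1202.
x* = 244/152 = 1.61, y* = 1202/152 = 7.91.

(1.61, 7.91)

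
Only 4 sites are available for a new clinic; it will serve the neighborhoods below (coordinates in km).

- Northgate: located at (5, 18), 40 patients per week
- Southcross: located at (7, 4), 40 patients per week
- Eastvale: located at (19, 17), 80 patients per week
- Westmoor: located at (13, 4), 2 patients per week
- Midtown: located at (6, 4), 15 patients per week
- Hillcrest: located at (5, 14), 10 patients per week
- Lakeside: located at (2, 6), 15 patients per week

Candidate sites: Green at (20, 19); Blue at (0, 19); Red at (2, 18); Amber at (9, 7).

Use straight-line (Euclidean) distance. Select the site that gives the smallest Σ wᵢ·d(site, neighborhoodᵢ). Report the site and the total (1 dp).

Total weighted distance at each candidate:
  Green (20, 19): total = 2406.2
  Blue (0, 19): total = 2944.5
  Red (2, 18): total = 2561.0
  Amber (9, 7): total = 2004.1
Minimum is at Amber with total 2004.1 km.

Amber, total 2004.1 km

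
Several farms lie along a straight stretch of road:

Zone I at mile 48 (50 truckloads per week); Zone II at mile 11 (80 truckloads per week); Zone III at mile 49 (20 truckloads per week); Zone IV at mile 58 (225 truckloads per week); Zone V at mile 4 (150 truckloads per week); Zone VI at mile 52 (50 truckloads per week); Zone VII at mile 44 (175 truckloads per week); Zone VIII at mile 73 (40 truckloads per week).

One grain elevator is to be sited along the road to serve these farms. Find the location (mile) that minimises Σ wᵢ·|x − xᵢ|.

For a sum of weighted absolute distances on a line, the optimum is the weighted median (not the mean). Total weight W = 790; half-weight = 395.
Sort by position and accumulate weight:
  mile 4 (Zone V, w=150) → cum 150
  mile 11 (Zone II, w=80) → cum 230
  mile 44 (Zone VII, w=175) → cum 405  ≥ 395 → median here
  mile 48 (Zone I, w=50) → cum 455
  mile 49 (Zone III, w=20) → cum 475
  mile 52 (Zone VI, w=50) → cum 525
  mile 58 (Zone IV, w=225) → cum 750
  mile 73 (Zone VIII, w=40) → cum 790
Optimal location: mile 44.

x = 44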